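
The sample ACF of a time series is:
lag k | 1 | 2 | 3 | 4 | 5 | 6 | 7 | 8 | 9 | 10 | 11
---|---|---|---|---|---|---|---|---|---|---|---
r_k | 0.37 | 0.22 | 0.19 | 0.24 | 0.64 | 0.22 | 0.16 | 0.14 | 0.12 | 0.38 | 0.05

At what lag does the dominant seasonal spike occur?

The largest autocorrelation is r_5 = 0.64, with a weaker echo at lag 10 (0.38); the remaining lags stay at or below 0.37. The elevated value at lag 1 (0.37), dropping to 0.22 at lag 2, reflects decaying short-term dependence rather than seasonality.
The dominant spike at lag 5 indicates a seasonal period of 5.

5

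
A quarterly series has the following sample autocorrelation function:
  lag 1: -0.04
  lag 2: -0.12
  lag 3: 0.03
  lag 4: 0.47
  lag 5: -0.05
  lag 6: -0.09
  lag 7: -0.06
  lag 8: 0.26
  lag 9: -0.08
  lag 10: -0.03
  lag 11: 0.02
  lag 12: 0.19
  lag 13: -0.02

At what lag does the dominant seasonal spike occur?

The largest autocorrelation is r_4 = 0.47, with weaker echoes at lags 8 (0.26) and 12 (0.19); the remaining lags stay at or below 0.03.
The dominant spike at lag 4 indicates a seasonal period of 4.

4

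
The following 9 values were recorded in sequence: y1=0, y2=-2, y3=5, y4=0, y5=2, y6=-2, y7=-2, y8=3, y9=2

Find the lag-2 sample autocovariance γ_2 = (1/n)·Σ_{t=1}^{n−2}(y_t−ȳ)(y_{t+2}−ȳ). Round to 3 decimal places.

Mean ȳ = (0 − 2 + 5 + 0 + 2 − 2 − 2 + 3 + 2)/9 = 0.6667
Σ_{t=1}^{7}(y_t−ȳ)(y_{t+2}−ȳ) = -6.8889
γ_2 = -6.8889 / 9 = -0.765

-0.765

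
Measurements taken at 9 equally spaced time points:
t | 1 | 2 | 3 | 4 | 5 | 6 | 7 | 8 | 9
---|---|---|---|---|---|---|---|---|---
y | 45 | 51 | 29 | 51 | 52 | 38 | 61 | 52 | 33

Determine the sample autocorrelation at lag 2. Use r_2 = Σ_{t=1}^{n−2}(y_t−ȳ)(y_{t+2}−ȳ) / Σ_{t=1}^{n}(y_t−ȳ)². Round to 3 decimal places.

Mean ȳ = (45 + 51 + 29 + 51 + 52 + 38 + 61 + 52 + 33)/9 = 45.7778
Numerator Σ_{t=1}^{7}(y_t−ȳ)(y_{t+2}−ȳ) = -252.8765
Denominator Σ(y_t−ȳ)² = 869.5556
r_2 = -252.8765 / 869.5556 = -0.291

-0.291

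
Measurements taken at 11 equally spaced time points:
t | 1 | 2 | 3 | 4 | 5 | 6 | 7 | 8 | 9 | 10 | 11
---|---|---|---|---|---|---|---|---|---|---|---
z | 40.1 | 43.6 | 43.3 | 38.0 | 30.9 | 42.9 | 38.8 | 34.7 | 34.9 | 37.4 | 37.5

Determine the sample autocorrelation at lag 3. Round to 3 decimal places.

Mean z̄ = (40.1 + 43.6 + 43.3 + 38.0 + 30.9 + 42.9 + 38.8 + 34.7 + 34.9 + 37.4 + 37.5)/11 = 38.3727
Numerator Σ_{t=1}^{8}(z_t−z̄)(z_{t+3}−z̄) = -3.0450
Denominator Σ(z_t−z̄)² = 158.5018
r_3 = -3.0450 / 158.5018 = -0.019

-0.019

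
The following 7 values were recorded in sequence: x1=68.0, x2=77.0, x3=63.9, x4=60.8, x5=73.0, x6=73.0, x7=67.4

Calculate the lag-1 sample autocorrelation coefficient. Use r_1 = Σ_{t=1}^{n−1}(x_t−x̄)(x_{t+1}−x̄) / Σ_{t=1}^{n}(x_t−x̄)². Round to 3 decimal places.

Mean x̄ = (68.0 + 77.0 + 63.9 + 60.8 + 73.0 + 73.0 + 67.4)/7 = 69.0143
Deviations from mean: -1.0143, 7.9857, -5.1143, -8.2143, 3.9857, 3.9857, -1.6143
Σ(x_t−x̄)(x_{t+1}−x̄) = (-8.0998) + (-40.8412) + (42.0102) + (-32.7398) + (15.8859) + (-6.4341) = -30.2188
Denominator Σ(x_t−x̄)² = 192.8086
r_1 = -30.2188 / 192.8086 = -0.157

-0.157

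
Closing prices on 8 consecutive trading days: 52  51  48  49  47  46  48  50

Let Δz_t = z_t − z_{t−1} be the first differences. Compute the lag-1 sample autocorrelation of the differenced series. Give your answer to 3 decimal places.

0.045

First differences Δz: -1, -3, 1, -2, -1, 2, 2
Mean of differences = -0.2857
Numerator Σ(Δz_t−Δz̄)(Δz_{t+1}−Δz̄) = 1.0612
Denominator Σ(Δz_t−Δz̄)² = 23.4286
r_1(Δz) = 1.0612 / 23.4286 = 0.045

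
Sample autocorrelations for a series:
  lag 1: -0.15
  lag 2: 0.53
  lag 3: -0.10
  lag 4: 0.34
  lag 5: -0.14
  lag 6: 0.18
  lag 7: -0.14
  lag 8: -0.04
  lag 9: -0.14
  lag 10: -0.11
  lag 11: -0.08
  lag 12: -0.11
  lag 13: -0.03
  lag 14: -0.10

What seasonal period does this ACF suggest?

2

The largest autocorrelation is r_2 = 0.53, with weaker echoes at lags 4 (0.34) and 6 (0.18); the remaining lags stay at or below -0.03.
The dominant spike at lag 2 indicates a seasonal period of 2.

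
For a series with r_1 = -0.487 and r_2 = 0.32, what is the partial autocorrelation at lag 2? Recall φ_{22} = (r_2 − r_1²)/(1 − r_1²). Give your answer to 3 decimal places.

0.109

φ_{22} = (r_2 − r_1²) / (1 − r_1²)
r_1² = (-0.487)² = 0.237169
Numerator = 0.32 − 0.2372 = 0.0828; denominator = 1 − 0.2372 = 0.7628
φ_{22} = 0.0828 / 0.7628 = 0.109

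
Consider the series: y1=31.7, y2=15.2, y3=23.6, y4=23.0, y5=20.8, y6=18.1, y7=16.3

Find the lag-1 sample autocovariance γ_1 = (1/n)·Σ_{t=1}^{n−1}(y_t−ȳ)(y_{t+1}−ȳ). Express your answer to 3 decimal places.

Mean ȳ = (31.7 + 15.2 + 23.6 + 23.0 + 20.8 + 18.1 + 16.3)/7 = 21.2429
Σ_{t=1}^{6}(y_t−ȳ)(y_{t+1}−ȳ) = -57.1447
γ_1 = -57.1447 / 7 = -8.164

-8.164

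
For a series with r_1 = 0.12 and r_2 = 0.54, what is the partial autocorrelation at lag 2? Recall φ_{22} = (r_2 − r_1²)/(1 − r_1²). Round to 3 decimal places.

0.533

φ_{22} = (r_2 − r_1²) / (1 − r_1²)
r_1² = (0.12)² = 0.0144
Numerator = 0.54 − 0.0144 = 0.5256; denominator = 1 − 0.0144 = 0.9856
φ_{22} = 0.5256 / 0.9856 = 0.533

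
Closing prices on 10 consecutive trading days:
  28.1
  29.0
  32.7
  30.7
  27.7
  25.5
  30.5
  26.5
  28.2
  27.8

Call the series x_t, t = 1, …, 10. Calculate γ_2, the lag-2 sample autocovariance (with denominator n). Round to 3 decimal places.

-0.584

Mean x̄ = (28.1 + 29.0 + 32.7 + 30.7 + 27.7 + 25.5 + 30.5 + 26.5 + 28.2 + 27.8)/10 = 28.6700
Σ_{t=1}^{8}(x_t−x̄)(x_{t+2}−x̄) = -5.8398
γ_2 = -5.8398 / 10 = -0.584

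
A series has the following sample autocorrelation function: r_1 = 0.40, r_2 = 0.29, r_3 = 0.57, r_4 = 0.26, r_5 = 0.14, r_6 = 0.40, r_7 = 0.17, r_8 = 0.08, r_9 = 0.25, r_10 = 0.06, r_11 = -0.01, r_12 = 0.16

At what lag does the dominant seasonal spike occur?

3

The largest autocorrelation is r_3 = 0.57; the remaining lags stay at or below 0.40. The elevated value at lag 1 (0.40), dropping to 0.29 at lag 2, reflects decaying short-term dependence rather than seasonality.
The dominant spike at lag 3 indicates a seasonal period of 3.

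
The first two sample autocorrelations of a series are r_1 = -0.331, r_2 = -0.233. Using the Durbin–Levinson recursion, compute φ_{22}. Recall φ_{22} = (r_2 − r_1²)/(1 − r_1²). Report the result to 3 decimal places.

φ_{22} = (r_2 − r_1²) / (1 − r_1²)
r_1² = (-0.331)² = 0.109561
Numerator = -0.233 − 0.1096 = -0.3426; denominator = 1 − 0.1096 = 0.8904
φ_{22} = -0.3426 / 0.8904 = -0.385

-0.385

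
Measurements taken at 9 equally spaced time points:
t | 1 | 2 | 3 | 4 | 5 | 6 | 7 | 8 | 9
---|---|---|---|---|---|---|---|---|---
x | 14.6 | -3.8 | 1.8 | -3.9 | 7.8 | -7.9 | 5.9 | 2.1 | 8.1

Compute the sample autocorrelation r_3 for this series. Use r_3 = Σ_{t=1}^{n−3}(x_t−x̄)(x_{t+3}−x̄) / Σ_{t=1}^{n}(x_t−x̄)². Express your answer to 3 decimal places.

-0.450

Mean x̄ = (14.6 − 3.8 + 1.8 − 3.9 + 7.8 − 7.9 + 5.9 + 2.1 + 8.1)/9 = 2.7444
Σ(x_t−x̄)(x_{t+3}−x̄) = (-78.7736) + (-33.0858) + (10.0531) + (-20.9669) + (-3.2580) + (-57.0069) = -183.0381
Denominator Σ(x_t−x̄)² = 406.3422
r_3 = -183.0381 / 406.3422 = -0.450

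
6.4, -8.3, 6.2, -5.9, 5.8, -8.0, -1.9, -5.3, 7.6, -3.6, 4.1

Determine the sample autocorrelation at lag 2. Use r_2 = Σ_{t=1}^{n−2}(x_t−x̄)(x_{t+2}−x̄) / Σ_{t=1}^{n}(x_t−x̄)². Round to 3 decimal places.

0.597

Mean x̄ = (6.4 − 8.3 + 6.2 − 5.9 + 5.8 − 8.0 − 1.9 − 5.3 + 7.6 − 3.6 + 4.1)/11 = -0.2636
Numerator Σ_{t=1}^{9}(x_t−x̄)(x_{t+2}−x̄) = 238.4555
Denominator Σ(x_t−x̄)² = 399.2055
r_2 = 238.4555 / 399.2055 = 0.597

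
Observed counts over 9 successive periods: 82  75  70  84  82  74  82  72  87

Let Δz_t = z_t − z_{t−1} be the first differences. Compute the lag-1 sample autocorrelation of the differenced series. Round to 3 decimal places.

-0.469

First differences Δz: -7, -5, 14, -2, -8, 8, -10, 15
Mean of differences = 0.6250
Numerator Σ(Δz_t−Δz̄)(Δz_{t+1}−Δz̄) = -339.5156
Denominator Σ(Δz_t−Δz̄)² = 723.8750
r_1(Δz) = -339.5156 / 723.8750 = -0.469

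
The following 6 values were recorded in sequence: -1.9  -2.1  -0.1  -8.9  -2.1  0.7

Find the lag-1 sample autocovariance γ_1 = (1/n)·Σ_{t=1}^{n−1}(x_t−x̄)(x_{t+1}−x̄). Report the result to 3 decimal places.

-2.522

Mean x̄ = (-1.9 − 2.1 − 0.1 − 8.9 − 2.1 + 0.7)/6 = -2.4000
Deviations: 0.5000, 0.3000, 2.3000, -6.5000, 0.3000, 3.1000
Σ_{t=1}^{5}(x_t−x̄)(x_{t+1}−x̄) = -15.1300
γ_1 = -15.1300 / 6 = -2.522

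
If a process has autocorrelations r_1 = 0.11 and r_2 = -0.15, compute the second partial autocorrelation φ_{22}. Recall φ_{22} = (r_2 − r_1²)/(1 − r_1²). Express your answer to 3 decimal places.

-0.164

φ_{22} = (r_2 − r_1²) / (1 − r_1²)
r_1² = (0.11)² = 0.0121
Numerator = -0.15 − 0.0121 = -0.1621; denominator = 1 − 0.0121 = 0.9879
φ_{22} = -0.1621 / 0.9879 = -0.164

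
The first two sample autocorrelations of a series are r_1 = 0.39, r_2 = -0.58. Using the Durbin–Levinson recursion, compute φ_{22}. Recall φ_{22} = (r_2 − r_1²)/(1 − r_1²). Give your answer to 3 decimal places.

-0.863

φ_{22} = (r_2 − r_1²) / (1 − r_1²)
r_1² = (0.39)² = 0.1521
Numerator = -0.58 − 0.1521 = -0.7321; denominator = 1 − 0.1521 = 0.8479
φ_{22} = -0.7321 / 0.8479 = -0.863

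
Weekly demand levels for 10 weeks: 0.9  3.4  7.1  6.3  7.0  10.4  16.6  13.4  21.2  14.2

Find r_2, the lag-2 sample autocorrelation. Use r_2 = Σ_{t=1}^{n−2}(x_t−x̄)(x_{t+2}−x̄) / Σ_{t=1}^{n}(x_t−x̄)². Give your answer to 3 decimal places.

Mean x̄ = (0.9 + 3.4 + 7.1 + 6.3 + 7.0 + 10.4 + 16.6 + 13.4 + 21.2 + 14.2)/10 = 10.0500
Numerator Σ_{t=1}^{8}(x_t−x̄)(x_{t+2}−x̄) = 127.7450
Denominator Σ(x_t−x̄)² = 355.8050
r_2 = 127.7450 / 355.8050 = 0.359

0.359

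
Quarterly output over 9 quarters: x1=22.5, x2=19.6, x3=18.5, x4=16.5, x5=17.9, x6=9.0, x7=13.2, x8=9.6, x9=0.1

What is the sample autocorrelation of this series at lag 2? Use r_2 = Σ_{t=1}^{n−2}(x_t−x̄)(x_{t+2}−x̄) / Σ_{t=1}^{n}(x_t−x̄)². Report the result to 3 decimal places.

Mean x̄ = (22.5 + 19.6 + 18.5 + 16.5 + 17.9 + 9.0 + 13.2 + 9.6 + 0.1)/9 = 14.1000
Numerator Σ_{t=1}^{7}(x_t−x̄)(x_{t+2}−x̄) = 86.7700
Denominator Σ(x_t−x̄)² = 383.4400
r_2 = 86.7700 / 383.4400 = 0.226

0.226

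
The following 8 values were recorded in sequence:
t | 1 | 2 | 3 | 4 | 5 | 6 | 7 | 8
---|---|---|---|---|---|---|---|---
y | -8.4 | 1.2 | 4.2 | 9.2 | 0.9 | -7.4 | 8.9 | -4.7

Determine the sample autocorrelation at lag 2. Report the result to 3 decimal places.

Mean ȳ = (-8.4 + 1.2 + 4.2 + 9.2 + 0.9 − 7.4 + 8.9 − 4.7)/8 = 0.4875
Deviations from mean: -8.8875, 0.7125, 3.7125, 8.7125, 0.4125, -7.8875, 8.4125, -5.1875
Σ(y_t−ȳ)(y_{t+2}−ȳ) = (-32.9948) + (6.2077) + (1.5314) + (-68.7198) + (3.4702) + (40.9164) = -49.5891
Denominator Σ(y_t−ȳ)² = 329.2488
r_2 = -49.5891 / 329.2488 = -0.151

-0.151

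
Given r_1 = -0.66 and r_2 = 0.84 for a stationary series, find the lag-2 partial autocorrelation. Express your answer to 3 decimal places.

φ_{22} = (r_2 − r_1²) / (1 − r_1²)
r_1² = (-0.66)² = 0.4356
Numerator = 0.84 − 0.4356 = 0.4044; denominator = 1 − 0.4356 = 0.5644
φ_{22} = 0.4044 / 0.5644 = 0.717

0.717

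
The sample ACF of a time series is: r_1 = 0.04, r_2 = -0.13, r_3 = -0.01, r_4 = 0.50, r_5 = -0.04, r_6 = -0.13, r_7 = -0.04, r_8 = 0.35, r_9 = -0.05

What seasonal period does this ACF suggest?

4

The largest autocorrelation is r_4 = 0.50, with a weaker echo at lag 8 (0.35); the remaining lags stay at or below 0.04.
The dominant spike at lag 4 indicates a seasonal period of 4.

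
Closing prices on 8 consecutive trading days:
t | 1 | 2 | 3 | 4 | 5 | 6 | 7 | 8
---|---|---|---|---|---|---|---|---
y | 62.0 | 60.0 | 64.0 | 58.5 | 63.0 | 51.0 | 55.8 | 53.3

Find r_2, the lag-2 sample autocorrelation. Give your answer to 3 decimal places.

0.456

Mean ȳ = (62.0 + 60.0 + 64.0 + 58.5 + 63.0 + 51.0 + 55.8 + 53.3)/8 = 58.4500
Deviations from mean: 3.5500, 1.5500, 5.5500, 0.0500, 4.5500, -7.4500, -2.6500, -5.1500
Σ(y_t−ȳ)(y_{t+2}−ȳ) = (19.7025) + (0.0775) + (25.2525) + (-0.3725) + (-12.0575) + (38.3675) = 70.9700
Denominator Σ(y_t−ȳ)² = 155.5600
r_2 = 70.9700 / 155.5600 = 0.456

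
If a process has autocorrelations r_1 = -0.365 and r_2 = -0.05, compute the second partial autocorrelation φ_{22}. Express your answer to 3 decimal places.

-0.211

φ_{22} = (r_2 − r_1²) / (1 − r_1²)
r_1² = (-0.365)² = 0.133225
Numerator = -0.05 − 0.1332 = -0.1832; denominator = 1 − 0.1332 = 0.8668
φ_{22} = -0.1832 / 0.8668 = -0.211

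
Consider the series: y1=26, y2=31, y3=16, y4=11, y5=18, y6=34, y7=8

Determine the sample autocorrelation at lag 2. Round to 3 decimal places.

-0.351

Mean ȳ = (26 + 31 + 16 + 11 + 18 + 34 + 8)/7 = 20.5714
Deviations from mean: 5.4286, 10.4286, -4.5714, -9.5714, -2.5714, 13.4286, -12.5714
Σ(y_t−ȳ)(y_{t+2}−ȳ) = (-24.8163) + (-99.8163) + (11.7551) + (-128.5306) + (32.3265) = -209.0816
Denominator Σ(y_t−ȳ)² = 595.7143
r_2 = -209.0816 / 595.7143 = -0.351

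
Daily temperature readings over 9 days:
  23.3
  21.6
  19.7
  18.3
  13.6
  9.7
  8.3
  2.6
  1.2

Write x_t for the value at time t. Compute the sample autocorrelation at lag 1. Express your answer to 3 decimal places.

0.693

Mean x̄ = (23.3 + 21.6 + 19.7 + 18.3 + 13.6 + 9.7 + 8.3 + 2.6 + 1.2)/9 = 13.1444
Numerator Σ_{t=1}^{8}(x_t−x̄)(x_{t+1}−x̄) = 369.5947
Denominator Σ(x_t−x̄)² = 533.5822
r_1 = 369.5947 / 533.5822 = 0.693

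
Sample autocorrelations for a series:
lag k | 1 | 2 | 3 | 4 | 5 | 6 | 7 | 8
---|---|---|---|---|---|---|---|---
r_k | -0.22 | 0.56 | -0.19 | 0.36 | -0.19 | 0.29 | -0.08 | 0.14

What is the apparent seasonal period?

The largest autocorrelation is r_2 = 0.56, with weaker echoes at lags 4 (0.36) and 6 (0.29); the remaining lags stay at or below 0.14.
The dominant spike at lag 2 indicates a seasonal period of 2.

2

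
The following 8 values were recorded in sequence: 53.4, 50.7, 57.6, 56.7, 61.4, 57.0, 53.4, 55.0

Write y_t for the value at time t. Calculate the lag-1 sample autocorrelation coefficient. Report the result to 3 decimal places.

Mean ȳ = (53.4 + 50.7 + 57.6 + 56.7 + 61.4 + 57.0 + 53.4 + 55.0)/8 = 55.6500
Deviations from mean: -2.2500, -4.9500, 1.9500, 1.0500, 5.7500, 1.3500, -2.2500, -0.6500
Numerator Σ_{t=1}^{7}(y_t−ȳ)(y_{t+1}−ȳ) = 15.7575
Denominator Σ(y_t−ȳ)² = 74.8400
r_1 = 15.7575 / 74.8400 = 0.211

0.211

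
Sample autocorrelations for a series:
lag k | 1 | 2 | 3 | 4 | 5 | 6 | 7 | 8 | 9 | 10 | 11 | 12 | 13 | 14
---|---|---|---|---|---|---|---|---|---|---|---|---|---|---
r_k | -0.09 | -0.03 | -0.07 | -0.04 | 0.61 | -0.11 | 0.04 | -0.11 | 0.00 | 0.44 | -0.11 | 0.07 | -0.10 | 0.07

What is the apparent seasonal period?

5

The largest autocorrelation is r_5 = 0.61, with a weaker echo at lag 10 (0.44); the remaining lags stay at or below 0.07.
The dominant spike at lag 5 indicates a seasonal period of 5.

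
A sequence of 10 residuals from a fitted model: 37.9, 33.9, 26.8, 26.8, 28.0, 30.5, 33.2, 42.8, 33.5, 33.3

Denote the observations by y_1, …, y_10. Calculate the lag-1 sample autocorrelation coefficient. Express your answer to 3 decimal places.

0.370

Mean ȳ = (37.9 + 33.9 + 26.8 + 26.8 + 28.0 + 30.5 + 33.2 + 42.8 + 33.5 + 33.3)/10 = 32.6700
Numerator Σ_{t=1}^{9}(y_t−ȳ)(y_{t+1}−ȳ) = 84.3661
Denominator Σ(y_t−ȳ)² = 228.2810
r_1 = 84.3661 / 228.2810 = 0.370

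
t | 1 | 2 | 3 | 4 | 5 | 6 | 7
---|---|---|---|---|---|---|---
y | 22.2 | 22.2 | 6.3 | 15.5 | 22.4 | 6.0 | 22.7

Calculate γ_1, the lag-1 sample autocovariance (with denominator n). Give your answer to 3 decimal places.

Mean ȳ = (22.2 + 22.2 + 6.3 + 15.5 + 22.4 + 6.0 + 22.7)/7 = 16.7571
Σ_{t=1}^{6}(y_t−ȳ)(y_{t+1}−ȳ) = -145.8690
γ_1 = -145.8690 / 7 = -20.838

-20.838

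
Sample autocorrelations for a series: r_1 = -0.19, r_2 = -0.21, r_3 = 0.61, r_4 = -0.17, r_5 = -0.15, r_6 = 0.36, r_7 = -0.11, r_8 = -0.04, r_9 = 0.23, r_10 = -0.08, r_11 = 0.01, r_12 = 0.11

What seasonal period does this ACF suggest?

3

The largest autocorrelation is r_3 = 0.61, with weaker echoes at lags 6 (0.36) and 9 (0.23); the remaining lags stay at or below 0.11.
The dominant spike at lag 3 indicates a seasonal period of 3.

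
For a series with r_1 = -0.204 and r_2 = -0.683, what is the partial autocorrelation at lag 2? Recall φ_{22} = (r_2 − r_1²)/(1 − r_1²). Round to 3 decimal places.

φ_{22} = (r_2 − r_1²) / (1 − r_1²)
r_1² = (-0.204)² = 0.041616
Numerator = -0.683 − 0.0416 = -0.7246; denominator = 1 − 0.0416 = 0.9584
φ_{22} = -0.7246 / 0.9584 = -0.756

-0.756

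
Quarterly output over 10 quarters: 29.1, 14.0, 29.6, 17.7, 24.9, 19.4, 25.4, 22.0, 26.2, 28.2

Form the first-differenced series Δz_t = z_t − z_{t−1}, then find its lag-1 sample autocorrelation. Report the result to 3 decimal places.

-0.791

First differences Δz: -15.1, 15.6, -11.9, 7.2, -5.5, 6.0, -3.4, 4.2, 2.0
Mean of differences = -0.1000
Numerator Σ(Δz_t−Δz̄)(Δz_{t+1}−Δz̄) = -604.5500
Denominator Σ(Δz_t−Δz̄)² = 764.1800
r_1(Δz) = -604.5500 / 764.1800 = -0.791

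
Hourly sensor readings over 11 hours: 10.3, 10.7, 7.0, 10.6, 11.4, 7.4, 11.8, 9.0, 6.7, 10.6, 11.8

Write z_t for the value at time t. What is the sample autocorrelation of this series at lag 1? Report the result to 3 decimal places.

Mean z̄ = (10.3 + 10.7 + 7.0 + 10.6 + 11.4 + 7.4 + 11.8 + 9.0 + 6.7 + 10.6 + 11.8)/11 = 9.7545
Numerator Σ_{t=1}^{10}(z_t−z̄)(z_{t+1}−z̄) = -11.8084
Denominator Σ(z_t−z̄)² = 36.7273
r_1 = -11.8084 / 36.7273 = -0.322

-0.322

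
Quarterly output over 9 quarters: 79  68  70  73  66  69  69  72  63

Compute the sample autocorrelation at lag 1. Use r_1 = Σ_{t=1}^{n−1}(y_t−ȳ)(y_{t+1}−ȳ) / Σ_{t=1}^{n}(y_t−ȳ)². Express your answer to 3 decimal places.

-0.251

Mean ȳ = (79 + 68 + 70 + 73 + 66 + 69 + 69 + 72 + 63)/9 = 69.8889
Numerator Σ_{t=1}^{8}(y_t−ȳ)(y_{t+1}−ȳ) = -41.3457
Denominator Σ(y_t−ȳ)² = 164.8889
r_1 = -41.3457 / 164.8889 = -0.251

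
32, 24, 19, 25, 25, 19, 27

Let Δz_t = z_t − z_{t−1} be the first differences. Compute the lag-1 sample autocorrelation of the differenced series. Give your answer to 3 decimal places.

-0.194

First differences Δz: -8, -5, 6, 0, -6, 8
Mean of differences = -0.8333
Numerator Σ(Δz_t−Δz̄)(Δz_{t+1}−Δz̄) = -42.8611
Denominator Σ(Δz_t−Δz̄)² = 220.8333
r_1(Δz) = -42.8611 / 220.8333 = -0.194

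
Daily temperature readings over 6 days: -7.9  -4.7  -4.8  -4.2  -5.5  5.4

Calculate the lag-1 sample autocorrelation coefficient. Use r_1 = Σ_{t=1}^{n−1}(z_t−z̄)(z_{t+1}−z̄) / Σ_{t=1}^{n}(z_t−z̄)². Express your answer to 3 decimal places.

-0.087

Mean z̄ = (-7.9 − 4.7 − 4.8 − 4.2 − 5.5 + 5.4)/6 = -3.6167
Deviations from mean: -4.2833, -1.0833, -1.1833, -0.5833, -1.8833, 9.0167
Numerator Σ_{t=1}^{5}(z_t−z̄)(z_{t+1}−z̄) = -9.2703
Denominator Σ(z_t−z̄)² = 106.1083
r_1 = -9.2703 / 106.1083 = -0.087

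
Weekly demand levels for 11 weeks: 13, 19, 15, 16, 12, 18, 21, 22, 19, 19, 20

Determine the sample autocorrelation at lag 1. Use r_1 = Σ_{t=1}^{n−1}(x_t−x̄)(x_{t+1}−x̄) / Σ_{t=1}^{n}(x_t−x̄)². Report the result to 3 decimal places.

0.273

Mean x̄ = (13 + 19 + 15 + 16 + 12 + 18 + 21 + 22 + 19 + 19 + 20)/11 = 17.6364
Numerator Σ_{t=1}^{10}(x_t−x̄)(x_{t+1}−x̄) = 28.5041
Denominator Σ(x_t−x̄)² = 104.5455
r_1 = 28.5041 / 104.5455 = 0.273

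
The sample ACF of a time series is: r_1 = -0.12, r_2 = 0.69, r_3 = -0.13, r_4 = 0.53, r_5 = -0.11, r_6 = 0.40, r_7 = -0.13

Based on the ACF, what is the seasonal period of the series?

2

The largest autocorrelation is r_2 = 0.69, with weaker echoes at lags 4 (0.53) and 6 (0.40); the remaining lags stay at or below -0.11.
The dominant spike at lag 2 indicates a seasonal period of 2.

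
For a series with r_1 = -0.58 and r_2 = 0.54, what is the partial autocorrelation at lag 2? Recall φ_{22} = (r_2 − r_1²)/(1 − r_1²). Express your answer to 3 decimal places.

0.307

φ_{22} = (r_2 − r_1²) / (1 − r_1²)
r_1² = (-0.58)² = 0.3364
Numerator = 0.54 − 0.3364 = 0.2036; denominator = 1 − 0.3364 = 0.6636
φ_{22} = 0.2036 / 0.6636 = 0.307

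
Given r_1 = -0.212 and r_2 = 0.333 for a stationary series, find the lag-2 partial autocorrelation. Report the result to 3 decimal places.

φ_{22} = (r_2 − r_1²) / (1 − r_1²)
r_1² = (-0.212)² = 0.044944
Numerator = 0.333 − 0.0449 = 0.2881; denominator = 1 − 0.0449 = 0.9551
φ_{22} = 0.2881 / 0.9551 = 0.302

0.302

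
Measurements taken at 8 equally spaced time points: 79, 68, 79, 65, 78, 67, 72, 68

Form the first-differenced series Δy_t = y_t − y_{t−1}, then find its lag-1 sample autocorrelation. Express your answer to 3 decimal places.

-0.893

First differences Δy: -11, 11, -14, 13, -11, 5, -4
Mean of differences = -1.5714
Numerator Σ(Δy_t−Δȳ)(Δy_{t+1}−Δȳ) = -671.1837
Denominator Σ(Δy_t−Δȳ)² = 751.7143
r_1(Δy) = -671.1837 / 751.7143 = -0.893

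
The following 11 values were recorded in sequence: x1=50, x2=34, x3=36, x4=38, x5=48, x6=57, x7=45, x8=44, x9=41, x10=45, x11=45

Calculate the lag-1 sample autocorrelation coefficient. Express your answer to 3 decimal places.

0.245

Mean x̄ = (50 + 34 + 36 + 38 + 48 + 57 + 45 + 44 + 41 + 45 + 45)/11 = 43.9091
Numerator Σ_{t=1}^{10}(x_t−x̄)(x_{t+1}−x̄) = 106.2645
Denominator Σ(x_t−x̄)² = 432.9091
r_1 = 106.2645 / 432.9091 = 0.245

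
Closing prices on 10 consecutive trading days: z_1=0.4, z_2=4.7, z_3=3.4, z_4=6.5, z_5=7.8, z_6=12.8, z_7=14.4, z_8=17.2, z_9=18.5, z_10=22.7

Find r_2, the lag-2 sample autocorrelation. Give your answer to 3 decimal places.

0.458

Mean z̄ = (0.4 + 4.7 + 3.4 + 6.5 + 7.8 + 12.8 + 14.4 + 17.2 + 18.5 + 22.7)/10 = 10.8400
Numerator Σ_{t=1}^{8}(z_t−z̄)(z_{t+2}−z̄) = 222.7748
Denominator Σ(z_t−z̄)² = 486.4240
r_2 = 222.7748 / 486.4240 = 0.458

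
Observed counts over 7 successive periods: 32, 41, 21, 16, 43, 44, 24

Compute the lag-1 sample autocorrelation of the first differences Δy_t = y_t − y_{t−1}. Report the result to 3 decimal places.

-0.127

First differences Δy: 9, -20, -5, 27, 1, -20
Mean of differences = -1.3333
Numerator Σ(Δy_t−Δȳ)(Δy_{t+1}−Δȳ) = -205.7778
Denominator Σ(Δy_t−Δȳ)² = 1625.3333
r_1(Δy) = -205.7778 / 1625.3333 = -0.127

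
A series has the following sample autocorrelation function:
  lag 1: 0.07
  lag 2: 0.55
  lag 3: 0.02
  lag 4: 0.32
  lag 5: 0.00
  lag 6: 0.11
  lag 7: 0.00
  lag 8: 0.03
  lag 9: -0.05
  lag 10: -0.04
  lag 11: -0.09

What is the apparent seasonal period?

The largest autocorrelation is r_2 = 0.55, with a weaker echo at lag 4 (0.32); the remaining lags stay at or below 0.11.
The dominant spike at lag 2 indicates a seasonal period of 2.

2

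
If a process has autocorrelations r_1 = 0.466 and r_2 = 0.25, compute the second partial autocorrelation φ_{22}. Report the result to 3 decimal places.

0.042

φ_{22} = (r_2 − r_1²) / (1 − r_1²)
r_1² = (0.466)² = 0.217156
Numerator = 0.25 − 0.2172 = 0.0328; denominator = 1 − 0.2172 = 0.7828
φ_{22} = 0.0328 / 0.7828 = 0.042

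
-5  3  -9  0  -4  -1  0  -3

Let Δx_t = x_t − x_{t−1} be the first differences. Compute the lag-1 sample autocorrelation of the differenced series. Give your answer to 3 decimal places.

-0.777

First differences Δx: 8, -12, 9, -4, 3, 1, -3
Mean of differences = 0.2857
Numerator Σ(Δx_t−Δx̄)(Δx_{t+1}−Δx̄) = -251.2245
Denominator Σ(Δx_t−Δx̄)² = 323.4286
r_1(Δx) = -251.2245 / 323.4286 = -0.777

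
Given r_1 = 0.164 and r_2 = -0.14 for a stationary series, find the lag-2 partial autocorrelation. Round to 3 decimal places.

-0.172

φ_{22} = (r_2 − r_1²) / (1 − r_1²)
r_1² = (0.164)² = 0.026896
Numerator = -0.14 − 0.0269 = -0.1669; denominator = 1 − 0.0269 = 0.9731
φ_{22} = -0.1669 / 0.9731 = -0.172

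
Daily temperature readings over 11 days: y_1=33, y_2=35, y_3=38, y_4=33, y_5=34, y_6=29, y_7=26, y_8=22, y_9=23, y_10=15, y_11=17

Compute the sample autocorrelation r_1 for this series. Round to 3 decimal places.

Mean ȳ = (33 + 35 + 38 + 33 + 34 + 29 + 26 + 22 + 23 + 15 + 17)/11 = 27.7273
Numerator Σ_{t=1}^{10}(y_t−ȳ)(y_{t+1}−ȳ) = 439.7438
Denominator Σ(y_t−ȳ)² = 590.1818
r_1 = 439.7438 / 590.1818 = 0.745

0.745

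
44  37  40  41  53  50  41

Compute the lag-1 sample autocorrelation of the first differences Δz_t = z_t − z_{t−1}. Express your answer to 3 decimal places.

-0.030

First differences Δz: -7, 3, 1, 12, -3, -9
Mean of differences = -0.5000
Numerator Σ(Δz_t−Δz̄)(Δz_{t+1}−Δz̄) = -8.7500
Denominator Σ(Δz_t−Δz̄)² = 291.5000
r_1(Δz) = -8.7500 / 291.5000 = -0.030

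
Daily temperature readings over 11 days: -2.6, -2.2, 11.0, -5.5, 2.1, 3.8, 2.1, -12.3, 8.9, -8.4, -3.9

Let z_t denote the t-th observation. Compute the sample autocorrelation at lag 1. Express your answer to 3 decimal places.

-0.507

Mean z̄ = (-2.6 − 2.2 + 11.0 − 5.5 + 2.1 + 3.8 + 2.1 − 12.3 + 8.9 − 8.4 − 3.9)/11 = -0.6364
Numerator Σ_{t=1}^{10}(z_t−z̄)(z_{t+1}−z̄) = -252.5931
Denominator Σ(z_t−z̄)² = 497.9255
r_1 = -252.5931 / 497.9255 = -0.507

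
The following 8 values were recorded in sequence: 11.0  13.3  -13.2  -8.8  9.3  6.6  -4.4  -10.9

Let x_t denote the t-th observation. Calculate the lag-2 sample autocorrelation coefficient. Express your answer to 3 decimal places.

-0.678

Mean x̄ = (11.0 + 13.3 − 13.2 − 8.8 + 9.3 + 6.6 − 4.4 − 10.9)/8 = 0.3625
Numerator Σ_{t=1}^{6}(x_t−x̄)(x_{t+2}−x̄) = -553.9916
Denominator Σ(x_t−x̄)² = 816.7388
r_2 = -553.9916 / 816.7388 = -0.678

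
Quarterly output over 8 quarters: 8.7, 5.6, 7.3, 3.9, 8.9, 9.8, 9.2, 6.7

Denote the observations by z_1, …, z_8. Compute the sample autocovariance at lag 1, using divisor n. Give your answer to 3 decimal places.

-0.056

Mean z̄ = (8.7 + 5.6 + 7.3 + 3.9 + 8.9 + 9.8 + 9.2 + 6.7)/8 = 7.5125
Σ_{t=1}^{7}(z_t−z̄)(z_{t+1}−z̄) = -0.4464
γ_1 = -0.4464 / 8 = -0.056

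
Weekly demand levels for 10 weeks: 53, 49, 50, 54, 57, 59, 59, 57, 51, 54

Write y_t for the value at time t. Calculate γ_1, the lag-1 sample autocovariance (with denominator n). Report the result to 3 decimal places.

Mean ȳ = (53 + 49 + 50 + 54 + 57 + 59 + 59 + 57 + 51 + 54)/10 = 54.3000
Σ_{t=1}^{9}(y_t−ȳ)(y_{t+1}−ȳ) = 69.7100
γ_1 = 69.7100 / 10 = 6.971

6.971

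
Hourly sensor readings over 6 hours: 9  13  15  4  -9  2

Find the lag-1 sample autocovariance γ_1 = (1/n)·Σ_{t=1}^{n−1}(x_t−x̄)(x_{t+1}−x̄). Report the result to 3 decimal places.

25.926

Mean x̄ = (9 + 13 + 15 + 4 − 9 + 2)/6 = 5.6667
Σ_{t=1}^{5}(x_t−x̄)(x_{t+1}−x̄) = 155.5556
γ_1 = 155.5556 / 6 = 25.926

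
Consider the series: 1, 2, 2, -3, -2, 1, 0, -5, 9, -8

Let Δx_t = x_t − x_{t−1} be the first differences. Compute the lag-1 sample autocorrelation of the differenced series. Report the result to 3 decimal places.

First differences Δx: 1, 0, -5, 1, 3, -1, -5, 14, -17
Mean of differences = -1.0000
Numerator Σ(Δx_t−Δx̄)(Δx_{t+1}−Δx̄) = -302.0000
Denominator Σ(Δx_t−Δx̄)² = 538.0000
r_1(Δx) = -302.0000 / 538.0000 = -0.561

-0.561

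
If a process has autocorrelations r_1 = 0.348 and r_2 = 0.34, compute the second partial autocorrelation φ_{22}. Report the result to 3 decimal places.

0.249

φ_{22} = (r_2 − r_1²) / (1 − r_1²)
r_1² = (0.348)² = 0.121104
Numerator = 0.34 − 0.1211 = 0.2189; denominator = 1 − 0.1211 = 0.8789
φ_{22} = 0.2189 / 0.8789 = 0.249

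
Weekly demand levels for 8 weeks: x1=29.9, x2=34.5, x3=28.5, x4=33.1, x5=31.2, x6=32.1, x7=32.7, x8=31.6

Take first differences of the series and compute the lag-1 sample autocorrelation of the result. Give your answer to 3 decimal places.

First differences Δx: 4.6, -6.0, 4.6, -1.9, 0.9, 0.6, -1.1
Mean of differences = 0.2429
Numerator Σ(Δx_t−Δx̄)(Δx_{t+1}−Δx̄) = -65.3918
Denominator Σ(Δx_t−Δx̄)² = 83.8971
r_1(Δx) = -65.3918 / 83.8971 = -0.779

-0.779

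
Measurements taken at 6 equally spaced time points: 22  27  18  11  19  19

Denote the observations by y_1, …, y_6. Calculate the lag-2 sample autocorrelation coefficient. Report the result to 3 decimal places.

Mean ȳ = (22 + 27 + 18 + 11 + 19 + 19)/6 = 19.3333
Σ(y_t−ȳ)(y_{t+2}−ȳ) = (-3.5556) + (-63.8889) + (0.4444) + (2.7778) = -64.2222
Denominator Σ(y_t−ȳ)² = 137.3333
r_2 = -64.2222 / 137.3333 = -0.468

-0.468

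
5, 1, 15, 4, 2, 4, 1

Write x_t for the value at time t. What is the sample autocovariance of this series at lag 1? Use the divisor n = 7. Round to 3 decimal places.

Mean x̄ = (5 + 1 + 15 + 4 + 2 + 4 + 1)/7 = 4.5714
Σ_{t=1}^{6}(x_t−x̄)(x_{t+1}−x̄) = -39.7551
γ_1 = -39.7551 / 7 = -5.679

-5.679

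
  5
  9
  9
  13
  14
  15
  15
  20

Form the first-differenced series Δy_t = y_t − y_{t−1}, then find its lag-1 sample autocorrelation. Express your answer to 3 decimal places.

-0.464

First differences Δy: 4, 0, 4, 1, 1, 0, 5
Mean of differences = 2.1429
Numerator Σ(Δy_t−Δȳ)(Δy_{t+1}−Δȳ) = -12.4490
Denominator Σ(Δy_t−Δȳ)² = 26.8571
r_1(Δy) = -12.4490 / 26.8571 = -0.464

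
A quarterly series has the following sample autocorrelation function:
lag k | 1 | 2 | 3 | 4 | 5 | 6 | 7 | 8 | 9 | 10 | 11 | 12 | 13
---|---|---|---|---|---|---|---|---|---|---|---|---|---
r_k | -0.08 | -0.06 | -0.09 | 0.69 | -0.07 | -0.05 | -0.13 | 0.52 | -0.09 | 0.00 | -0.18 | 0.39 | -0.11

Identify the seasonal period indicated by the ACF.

The largest autocorrelation is r_4 = 0.69, with weaker echoes at lags 8 (0.52) and 12 (0.39); the remaining lags stay at or below 0.00.
The dominant spike at lag 4 indicates a seasonal period of 4.

4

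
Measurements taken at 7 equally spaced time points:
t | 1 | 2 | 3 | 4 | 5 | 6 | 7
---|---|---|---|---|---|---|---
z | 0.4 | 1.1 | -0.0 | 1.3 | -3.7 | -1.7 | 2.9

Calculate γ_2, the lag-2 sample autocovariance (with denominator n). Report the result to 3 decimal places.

-1.630

Mean z̄ = (0.4 + 1.1 − 0.0 + 1.3 − 3.7 − 1.7 + 2.9)/7 = 0.0429
Deviations: 0.3571, 1.0571, -0.0429, 1.2571, -3.7429, -1.7429, 2.8571
Σ_{t=1}^{5}(z_t−z̄)(z_{t+2}−z̄) = -11.4108
γ_2 = -11.4108 / 7 = -1.630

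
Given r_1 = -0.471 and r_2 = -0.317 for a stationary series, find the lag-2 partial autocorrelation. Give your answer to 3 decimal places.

φ_{22} = (r_2 − r_1²) / (1 − r_1²)
r_1² = (-0.471)² = 0.221841
Numerator = -0.317 − 0.2218 = -0.5388; denominator = 1 − 0.2218 = 0.7782
φ_{22} = -0.5388 / 0.7782 = -0.692

-0.692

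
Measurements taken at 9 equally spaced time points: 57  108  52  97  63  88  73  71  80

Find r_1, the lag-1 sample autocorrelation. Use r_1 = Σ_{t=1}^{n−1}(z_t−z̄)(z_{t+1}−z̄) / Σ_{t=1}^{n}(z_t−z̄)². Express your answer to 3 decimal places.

-0.855

Mean z̄ = (57 + 108 + 52 + 97 + 63 + 88 + 73 + 71 + 80)/9 = 76.5556
Numerator Σ_{t=1}^{8}(z_t−z̄)(z_{t+1}−z̄) = -2361.4198
Denominator Σ(z_t−z̄)² = 2762.2222
r_1 = -2361.4198 / 2762.2222 = -0.855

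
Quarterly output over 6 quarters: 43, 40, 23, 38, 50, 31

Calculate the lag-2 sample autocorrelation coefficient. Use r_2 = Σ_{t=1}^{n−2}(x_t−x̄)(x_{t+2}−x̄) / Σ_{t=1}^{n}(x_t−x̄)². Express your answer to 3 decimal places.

Mean x̄ = (43 + 40 + 23 + 38 + 50 + 31)/6 = 37.5000
Deviations from mean: 5.5000, 2.5000, -14.5000, 0.5000, 12.5000, -6.5000
Numerator Σ_{t=1}^{4}(x_t−x̄)(x_{t+2}−x̄) = -263.0000
Denominator Σ(x_t−x̄)² = 445.5000
r_2 = -263.0000 / 445.5000 = -0.590

-0.590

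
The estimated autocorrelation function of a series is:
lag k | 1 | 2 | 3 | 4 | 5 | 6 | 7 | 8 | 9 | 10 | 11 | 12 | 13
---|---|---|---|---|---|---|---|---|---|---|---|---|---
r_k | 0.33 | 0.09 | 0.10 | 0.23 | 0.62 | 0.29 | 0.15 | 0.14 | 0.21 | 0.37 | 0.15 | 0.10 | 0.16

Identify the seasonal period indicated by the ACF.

5

The largest autocorrelation is r_5 = 0.62, with a weaker echo at lag 10 (0.37); the remaining lags stay at or below 0.33. The elevated value at lag 1 (0.33), dropping to 0.09 at lag 2, reflects decaying short-term dependence rather than seasonality.
The dominant spike at lag 5 indicates a seasonal period of 5.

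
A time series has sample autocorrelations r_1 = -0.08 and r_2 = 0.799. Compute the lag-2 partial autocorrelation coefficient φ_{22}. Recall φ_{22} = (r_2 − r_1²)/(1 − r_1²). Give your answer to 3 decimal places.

φ_{22} = (r_2 − r_1²) / (1 − r_1²)
r_1² = (-0.08)² = 0.0064
Numerator = 0.799 − 0.0064 = 0.7926; denominator = 1 − 0.0064 = 0.9936
φ_{22} = 0.7926 / 0.9936 = 0.798

0.798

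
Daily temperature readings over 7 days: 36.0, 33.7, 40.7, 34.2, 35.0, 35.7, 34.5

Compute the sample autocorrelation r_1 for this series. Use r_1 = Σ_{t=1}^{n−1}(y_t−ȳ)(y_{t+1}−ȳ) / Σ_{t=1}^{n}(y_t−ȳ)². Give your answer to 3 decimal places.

-0.512

Mean ȳ = (36.0 + 33.7 + 40.7 + 34.2 + 35.0 + 35.7 + 34.5)/7 = 35.6857
Numerator Σ_{t=1}^{6}(y_t−ȳ)(y_{t+1}−ȳ) = -17.0388
Denominator Σ(y_t−ȳ)² = 33.2686
r_1 = -17.0388 / 33.2686 = -0.512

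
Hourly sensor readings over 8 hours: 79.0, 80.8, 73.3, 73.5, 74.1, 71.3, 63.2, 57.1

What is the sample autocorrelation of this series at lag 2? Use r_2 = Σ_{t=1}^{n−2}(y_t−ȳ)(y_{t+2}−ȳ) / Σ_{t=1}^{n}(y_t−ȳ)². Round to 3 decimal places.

0.040

Mean ȳ = (79.0 + 80.8 + 73.3 + 73.5 + 74.1 + 71.3 + 63.2 + 57.1)/8 = 71.5375
Deviations from mean: 7.4625, 9.2625, 1.7625, 1.9625, 2.5625, -0.2375, -8.3375, -14.4375
Σ(y_t−ȳ)(y_{t+2}−ȳ) = (13.1527) + (18.1777) + (4.5164) + (-0.4661) + (-21.3648) + (3.4289) = 17.4447
Denominator Σ(y_t−ȳ)² = 433.0188
r_2 = 17.4447 / 433.0188 = 0.040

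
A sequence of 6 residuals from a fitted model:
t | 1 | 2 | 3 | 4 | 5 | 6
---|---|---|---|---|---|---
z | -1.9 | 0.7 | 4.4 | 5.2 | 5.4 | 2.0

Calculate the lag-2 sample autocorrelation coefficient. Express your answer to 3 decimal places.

Mean z̄ = (-1.9 + 0.7 + 4.4 + 5.2 + 5.4 + 2.0)/6 = 2.6333
Deviations from mean: -4.5333, -1.9333, 1.7667, 2.5667, 2.7667, -0.6333
Numerator Σ_{t=1}^{4}(z_t−z̄)(z_{t+2}−z̄) = -9.7089
Denominator Σ(z_t−z̄)² = 42.0533
r_2 = -9.7089 / 42.0533 = -0.231

-0.231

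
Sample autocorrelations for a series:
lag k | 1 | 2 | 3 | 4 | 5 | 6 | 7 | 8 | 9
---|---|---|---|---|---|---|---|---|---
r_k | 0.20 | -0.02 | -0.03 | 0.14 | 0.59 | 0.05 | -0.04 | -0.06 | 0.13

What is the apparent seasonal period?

The largest autocorrelation is r_5 = 0.59; the remaining lags stay at or below 0.20.
The dominant spike at lag 5 indicates a seasonal period of 5.

5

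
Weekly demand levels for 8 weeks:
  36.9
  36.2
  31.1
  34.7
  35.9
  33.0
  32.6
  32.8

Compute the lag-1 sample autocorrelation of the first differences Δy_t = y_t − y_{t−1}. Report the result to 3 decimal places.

First differences Δy: -0.7, -5.1, 3.6, 1.2, -2.9, -0.4, 0.2
Mean of differences = -0.5857
Numerator Σ(Δy_t−Δȳ)(Δy_{t+1}−Δȳ) = -15.3216
Denominator Σ(Δy_t−Δȳ)² = 47.1086
r_1(Δy) = -15.3216 / 47.1086 = -0.325

-0.325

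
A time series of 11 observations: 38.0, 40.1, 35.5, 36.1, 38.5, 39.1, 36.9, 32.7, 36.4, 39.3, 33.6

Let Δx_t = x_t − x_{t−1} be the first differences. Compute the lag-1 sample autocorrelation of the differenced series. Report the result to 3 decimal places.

-0.219

First differences Δx: 2.1, -4.6, 0.6, 2.4, 0.6, -2.2, -4.2, 3.7, 2.9, -5.7
Mean of differences = -0.4400
Numerator Σ(Δx_t−Δx̄)(Δx_{t+1}−Δx̄) = -23.5056
Denominator Σ(Δx_t−Δx̄)² = 107.1840
r_1(Δx) = -23.5056 / 107.1840 = -0.219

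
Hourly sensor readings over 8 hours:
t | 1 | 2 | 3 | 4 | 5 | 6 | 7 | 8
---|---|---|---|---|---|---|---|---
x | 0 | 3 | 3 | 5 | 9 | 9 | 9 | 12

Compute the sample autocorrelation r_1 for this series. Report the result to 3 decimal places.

Mean x̄ = (0 + 3 + 3 + 5 + 9 + 9 + 9 + 12)/8 = 6.2500
Deviations from mean: -6.2500, -3.2500, -3.2500, -1.2500, 2.7500, 2.7500, 2.7500, 5.7500
Numerator Σ_{t=1}^{7}(x_t−x̄)(x_{t+1}−x̄) = 62.4375
Denominator Σ(x_t−x̄)² = 117.5000
r_1 = 62.4375 / 117.5000 = 0.531

0.531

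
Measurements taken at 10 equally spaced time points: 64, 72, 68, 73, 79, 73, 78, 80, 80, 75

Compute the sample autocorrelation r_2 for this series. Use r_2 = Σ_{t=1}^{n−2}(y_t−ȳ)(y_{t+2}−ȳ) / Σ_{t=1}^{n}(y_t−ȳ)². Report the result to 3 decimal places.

Mean ȳ = (64 + 72 + 68 + 73 + 79 + 73 + 78 + 80 + 80 + 75)/10 = 74.2000
Numerator Σ_{t=1}^{8}(y_t−ȳ)(y_{t+2}−ȳ) = 75.5200
Denominator Σ(y_t−ȳ)² = 255.6000
r_2 = 75.5200 / 255.6000 = 0.295

0.295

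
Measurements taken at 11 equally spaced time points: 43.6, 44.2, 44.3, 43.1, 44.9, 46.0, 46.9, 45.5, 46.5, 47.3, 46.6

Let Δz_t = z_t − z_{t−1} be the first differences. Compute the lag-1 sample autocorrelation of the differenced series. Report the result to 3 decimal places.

-0.262

First differences Δz: 0.6, 0.1, -1.2, 1.8, 1.1, 0.9, -1.4, 1.0, 0.8, -0.7
Mean of differences = 0.3000
Numerator Σ(Δz_t−Δz̄)(Δz_{t+1}−Δz̄) = -2.6900
Denominator Σ(Δz_t−Δz̄)² = 10.2600
r_1(Δz) = -2.6900 / 10.2600 = -0.262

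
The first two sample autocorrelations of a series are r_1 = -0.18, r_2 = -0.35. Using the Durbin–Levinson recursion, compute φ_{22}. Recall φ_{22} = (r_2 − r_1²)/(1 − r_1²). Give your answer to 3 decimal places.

-0.395

φ_{22} = (r_2 − r_1²) / (1 − r_1²)
r_1² = (-0.18)² = 0.0324
Numerator = -0.35 − 0.0324 = -0.3824; denominator = 1 − 0.0324 = 0.9676
φ_{22} = -0.3824 / 0.9676 = -0.395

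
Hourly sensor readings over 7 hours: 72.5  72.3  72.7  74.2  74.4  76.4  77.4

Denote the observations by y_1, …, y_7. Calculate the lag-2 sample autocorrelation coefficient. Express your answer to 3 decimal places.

0.125

Mean ȳ = (72.5 + 72.3 + 72.7 + 74.2 + 74.4 + 76.4 + 77.4)/7 = 74.2714
Deviations from mean: -1.7714, -1.9714, -1.5714, -0.0714, 0.1286, 2.1286, 3.1286
Numerator Σ_{t=1}^{5}(y_t−ȳ)(y_{t+2}−ȳ) = 2.9727
Denominator Σ(y_t−ȳ)² = 23.8343
r_2 = 2.9727 / 23.8343 = 0.125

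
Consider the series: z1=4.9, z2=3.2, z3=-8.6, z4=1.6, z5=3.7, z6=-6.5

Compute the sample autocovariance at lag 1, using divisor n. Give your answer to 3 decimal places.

Mean z̄ = (4.9 + 3.2 − 8.6 + 1.6 + 3.7 − 6.5)/6 = -0.2833
Deviations: 5.1833, 3.4833, -8.3167, 1.8833, 3.9833, -6.2167
Σ_{t=1}^{5}(z_t−z̄)(z_{t+1}−z̄) = -43.8386
γ_1 = -43.8386 / 6 = -7.306

-7.306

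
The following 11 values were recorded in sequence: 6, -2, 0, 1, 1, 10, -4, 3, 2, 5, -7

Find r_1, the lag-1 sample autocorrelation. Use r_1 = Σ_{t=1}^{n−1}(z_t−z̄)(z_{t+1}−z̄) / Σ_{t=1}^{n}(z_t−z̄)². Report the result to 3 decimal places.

-0.426

Mean z̄ = (6 − 2 + 0 + 1 + 1 + 10 − 4 + 3 + 2 + 5 − 7)/11 = 1.3636
Numerator Σ_{t=1}^{10}(z_t−z̄)(z_{t+1}−z̄) = -95.6777
Denominator Σ(z_t−z̄)² = 224.5455
r_1 = -95.6777 / 224.5455 = -0.426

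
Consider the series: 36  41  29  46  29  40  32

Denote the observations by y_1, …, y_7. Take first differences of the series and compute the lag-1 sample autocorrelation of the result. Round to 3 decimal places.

-0.892

First differences Δy: 5, -12, 17, -17, 11, -8
Mean of differences = -0.6667
Numerator Σ(Δy_t−Δȳ)(Δy_{t+1}−Δȳ) = -829.1111
Denominator Σ(Δy_t−Δȳ)² = 929.3333
r_1(Δy) = -829.1111 / 929.3333 = -0.892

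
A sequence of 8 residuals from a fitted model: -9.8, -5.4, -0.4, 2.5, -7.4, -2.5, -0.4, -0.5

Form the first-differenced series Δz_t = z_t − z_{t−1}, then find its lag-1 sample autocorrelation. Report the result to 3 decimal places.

-0.234

First differences Δz: 4.4, 5.0, 2.9, -9.9, 4.9, 2.1, -0.1
Mean of differences = 1.3286
Numerator Σ(Δz_t−Δz̄)(Δz_{t+1}−Δz̄) = -39.0480
Denominator Σ(Δz_t−Δz̄)² = 166.8543
r_1(Δz) = -39.0480 / 166.8543 = -0.234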